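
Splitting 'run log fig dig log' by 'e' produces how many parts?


Splitting by 'e' breaks the string at each occurrence of the separator.
Text: 'run log fig dig log'
Parts after split:
  Part 1: 'run log fig dig log'
Total parts: 1

1


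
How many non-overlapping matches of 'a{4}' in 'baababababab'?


Pattern 'a{4}' matches exactly 4 consecutive a's (greedy, non-overlapping).
String: 'baababababab'
Scanning for runs of a's:
  Run at pos 1: 'aa' (length 2) -> 0 match(es)
  Run at pos 4: 'a' (length 1) -> 0 match(es)
  Run at pos 6: 'a' (length 1) -> 0 match(es)
  Run at pos 8: 'a' (length 1) -> 0 match(es)
  Run at pos 10: 'a' (length 1) -> 0 match(es)
Matches found: []
Total: 0

0


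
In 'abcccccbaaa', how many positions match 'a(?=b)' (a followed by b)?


Lookahead 'a(?=b)' matches 'a' only when followed by 'b'.
String: 'abcccccbaaa'
Checking each position where char is 'a':
  pos 0: 'a' -> MATCH (next='b')
  pos 8: 'a' -> no (next='a')
  pos 9: 'a' -> no (next='a')
Matching positions: [0]
Count: 1

1


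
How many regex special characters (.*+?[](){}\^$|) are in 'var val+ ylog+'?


Regex special characters are: . * + ? [ ] ( ) { } \ ^ $ |
Scanning 'var val+ ylog+':
  pos 7: '+' -> SPECIAL
  pos 13: '+' -> SPECIAL
Special chars found: ['+', '+']
Total: 2

2


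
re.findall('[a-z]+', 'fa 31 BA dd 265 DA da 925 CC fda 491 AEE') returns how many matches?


Pattern '[a-z]+' finds one or more lowercase letters.
Text: 'fa 31 BA dd 265 DA da 925 CC fda 491 AEE'
Scanning for matches:
  Match 1: 'fa'
  Match 2: 'dd'
  Match 3: 'da'
  Match 4: 'fda'
Total matches: 4

4


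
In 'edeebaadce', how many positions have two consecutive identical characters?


Looking for consecutive identical characters in 'edeebaadce':
  pos 0-1: 'e' vs 'd' -> different
  pos 1-2: 'd' vs 'e' -> different
  pos 2-3: 'e' vs 'e' -> MATCH ('ee')
  pos 3-4: 'e' vs 'b' -> different
  pos 4-5: 'b' vs 'a' -> different
  pos 5-6: 'a' vs 'a' -> MATCH ('aa')
  pos 6-7: 'a' vs 'd' -> different
  pos 7-8: 'd' vs 'c' -> different
  pos 8-9: 'c' vs 'e' -> different
Consecutive identical pairs: ['ee', 'aa']
Count: 2

2


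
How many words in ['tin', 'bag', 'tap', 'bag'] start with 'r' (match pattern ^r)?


Pattern ^r anchors to start of word. Check which words begin with 'r':
  'tin' -> no
  'bag' -> no
  'tap' -> no
  'bag' -> no
Matching words: []
Count: 0

0


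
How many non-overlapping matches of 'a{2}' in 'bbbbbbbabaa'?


Pattern 'a{2}' matches exactly 2 consecutive a's (greedy, non-overlapping).
String: 'bbbbbbbabaa'
Scanning for runs of a's:
  Run at pos 7: 'a' (length 1) -> 0 match(es)
  Run at pos 9: 'aa' (length 2) -> 1 match(es)
Matches found: ['aa']
Total: 1

1


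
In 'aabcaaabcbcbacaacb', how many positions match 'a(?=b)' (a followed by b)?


Lookahead 'a(?=b)' matches 'a' only when followed by 'b'.
String: 'aabcaaabcbcbacaacb'
Checking each position where char is 'a':
  pos 0: 'a' -> no (next='a')
  pos 1: 'a' -> MATCH (next='b')
  pos 4: 'a' -> no (next='a')
  pos 5: 'a' -> no (next='a')
  pos 6: 'a' -> MATCH (next='b')
  pos 12: 'a' -> no (next='c')
  pos 14: 'a' -> no (next='a')
  pos 15: 'a' -> no (next='c')
Matching positions: [1, 6]
Count: 2

2


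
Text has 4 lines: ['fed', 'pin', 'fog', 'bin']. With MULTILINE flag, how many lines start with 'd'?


With MULTILINE flag, ^ matches the start of each line.
Lines: ['fed', 'pin', 'fog', 'bin']
Checking which lines start with 'd':
  Line 1: 'fed' -> no
  Line 2: 'pin' -> no
  Line 3: 'fog' -> no
  Line 4: 'bin' -> no
Matching lines: []
Count: 0

0


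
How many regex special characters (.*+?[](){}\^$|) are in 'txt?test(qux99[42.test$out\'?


Regex special characters are: . * + ? [ ] ( ) { } \ ^ $ |
Scanning 'txt?test(qux99[42.test$out\':
  pos 3: '?' -> SPECIAL
  pos 8: '(' -> SPECIAL
  pos 14: '[' -> SPECIAL
  pos 17: '.' -> SPECIAL
  pos 22: '$' -> SPECIAL
  pos 26: '\' -> SPECIAL
Special chars found: ['?', '(', '[', '.', '$', '\\']
Total: 6

6


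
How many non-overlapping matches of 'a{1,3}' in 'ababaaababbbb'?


Pattern 'a{1,3}' matches between 1 and 3 consecutive a's (greedy).
String: 'ababaaababbbb'
Finding runs of a's and applying greedy matching:
  Run at pos 0: 'a' (length 1)
  Run at pos 2: 'a' (length 1)
  Run at pos 4: 'aaa' (length 3)
  Run at pos 8: 'a' (length 1)
Matches: ['a', 'a', 'aaa', 'a']
Count: 4

4


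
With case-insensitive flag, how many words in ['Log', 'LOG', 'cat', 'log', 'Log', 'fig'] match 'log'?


Case-insensitive matching: compare each word's lowercase form to 'log'.
  'Log' -> lower='log' -> MATCH
  'LOG' -> lower='log' -> MATCH
  'cat' -> lower='cat' -> no
  'log' -> lower='log' -> MATCH
  'Log' -> lower='log' -> MATCH
  'fig' -> lower='fig' -> no
Matches: ['Log', 'LOG', 'log', 'Log']
Count: 4

4


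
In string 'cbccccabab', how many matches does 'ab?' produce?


Pattern 'ab?' matches 'a' optionally followed by 'b'.
String: 'cbccccabab'
Scanning left to right for 'a' then checking next char:
  Match 1: 'ab' (a followed by b)
  Match 2: 'ab' (a followed by b)
Total matches: 2

2


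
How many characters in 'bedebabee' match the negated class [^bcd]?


Negated class [^bcd] matches any char NOT in {b, c, d}
Scanning 'bedebabee':
  pos 0: 'b' -> no (excluded)
  pos 1: 'e' -> MATCH
  pos 2: 'd' -> no (excluded)
  pos 3: 'e' -> MATCH
  pos 4: 'b' -> no (excluded)
  pos 5: 'a' -> MATCH
  pos 6: 'b' -> no (excluded)
  pos 7: 'e' -> MATCH
  pos 8: 'e' -> MATCH
Total matches: 5

5


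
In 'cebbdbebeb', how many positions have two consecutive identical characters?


Looking for consecutive identical characters in 'cebbdbebeb':
  pos 0-1: 'c' vs 'e' -> different
  pos 1-2: 'e' vs 'b' -> different
  pos 2-3: 'b' vs 'b' -> MATCH ('bb')
  pos 3-4: 'b' vs 'd' -> different
  pos 4-5: 'd' vs 'b' -> different
  pos 5-6: 'b' vs 'e' -> different
  pos 6-7: 'e' vs 'b' -> different
  pos 7-8: 'b' vs 'e' -> different
  pos 8-9: 'e' vs 'b' -> different
Consecutive identical pairs: ['bb']
Count: 1

1


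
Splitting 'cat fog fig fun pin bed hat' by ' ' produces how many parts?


Splitting by ' ' breaks the string at each occurrence of the separator.
Text: 'cat fog fig fun pin bed hat'
Parts after split:
  Part 1: 'cat'
  Part 2: 'fog'
  Part 3: 'fig'
  Part 4: 'fun'
  Part 5: 'pin'
  Part 6: 'bed'
  Part 7: 'hat'
Total parts: 7

7


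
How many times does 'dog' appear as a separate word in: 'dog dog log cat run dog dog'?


Scanning each word for exact match 'dog':
  Word 1: 'dog' -> MATCH
  Word 2: 'dog' -> MATCH
  Word 3: 'log' -> no
  Word 4: 'cat' -> no
  Word 5: 'run' -> no
  Word 6: 'dog' -> MATCH
  Word 7: 'dog' -> MATCH
Total matches: 4

4


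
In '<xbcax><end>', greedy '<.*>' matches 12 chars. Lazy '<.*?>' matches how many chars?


Greedy '<.*>' tries to match as MUCH as possible.
Lazy '<.*?>' tries to match as LITTLE as possible.

String: '<xbcax><end>'
Greedy '<.*>' starts at first '<' and extends to the LAST '>': '<xbcax><end>' (12 chars)
Lazy '<.*?>' starts at first '<' and stops at the FIRST '>': '<xbcax>' (7 chars)

7


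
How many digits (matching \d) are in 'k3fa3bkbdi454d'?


\d matches any digit 0-9.
Scanning 'k3fa3bkbdi454d':
  pos 1: '3' -> DIGIT
  pos 4: '3' -> DIGIT
  pos 10: '4' -> DIGIT
  pos 11: '5' -> DIGIT
  pos 12: '4' -> DIGIT
Digits found: ['3', '3', '4', '5', '4']
Total: 5

5


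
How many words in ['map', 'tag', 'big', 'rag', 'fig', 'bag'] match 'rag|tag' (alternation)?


Alternation 'rag|tag' matches either 'rag' or 'tag'.
Checking each word:
  'map' -> no
  'tag' -> MATCH
  'big' -> no
  'rag' -> MATCH
  'fig' -> no
  'bag' -> no
Matches: ['tag', 'rag']
Count: 2

2


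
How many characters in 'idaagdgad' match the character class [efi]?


Character class [efi] matches any of: {e, f, i}
Scanning string 'idaagdgad' character by character:
  pos 0: 'i' -> MATCH
  pos 1: 'd' -> no
  pos 2: 'a' -> no
  pos 3: 'a' -> no
  pos 4: 'g' -> no
  pos 5: 'd' -> no
  pos 6: 'g' -> no
  pos 7: 'a' -> no
  pos 8: 'd' -> no
Total matches: 1

1


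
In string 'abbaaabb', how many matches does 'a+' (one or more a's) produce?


Pattern 'a+' matches one or more consecutive a's.
String: 'abbaaabb'
Scanning for runs of a:
  Match 1: 'a' (length 1)
  Match 2: 'aaa' (length 3)
Total matches: 2

2


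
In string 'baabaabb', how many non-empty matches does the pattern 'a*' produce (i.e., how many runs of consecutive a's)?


Pattern 'a*' matches zero or more a's. We want non-empty runs of consecutive a's.
String: 'baabaabb'
Walking through the string to find runs of a's:
  Run 1: positions 1-2 -> 'aa'
  Run 2: positions 4-5 -> 'aa'
Non-empty runs found: ['aa', 'aa']
Count: 2

2


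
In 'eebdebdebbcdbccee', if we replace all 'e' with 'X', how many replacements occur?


re.sub('e', 'X', text) replaces every occurrence of 'e' with 'X'.
Text: 'eebdebdebbcdbccee'
Scanning for 'e':
  pos 0: 'e' -> replacement #1
  pos 1: 'e' -> replacement #2
  pos 4: 'e' -> replacement #3
  pos 7: 'e' -> replacement #4
  pos 15: 'e' -> replacement #5
  pos 16: 'e' -> replacement #6
Total replacements: 6

6


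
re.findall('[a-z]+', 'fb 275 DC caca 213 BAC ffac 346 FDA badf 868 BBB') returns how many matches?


Pattern '[a-z]+' finds one or more lowercase letters.
Text: 'fb 275 DC caca 213 BAC ffac 346 FDA badf 868 BBB'
Scanning for matches:
  Match 1: 'fb'
  Match 2: 'caca'
  Match 3: 'ffac'
  Match 4: 'badf'
Total matches: 4

4


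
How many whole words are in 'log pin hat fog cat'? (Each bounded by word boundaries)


Word boundaries (\b) mark the start/end of each word.
Text: 'log pin hat fog cat'
Splitting by whitespace:
  Word 1: 'log'
  Word 2: 'pin'
  Word 3: 'hat'
  Word 4: 'fog'
  Word 5: 'cat'
Total whole words: 5

5


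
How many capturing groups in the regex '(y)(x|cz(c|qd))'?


To count capturing groups, count each '(' that starts a group.
Pattern: '(y)(x|cz(c|qd))'
Walking through the pattern:
  Position 0: '(' -> group #1
  Position 3: '(' -> group #2
  Position 8: '(' -> group #3
Total capturing groups: 3

3


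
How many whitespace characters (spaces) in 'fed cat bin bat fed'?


\s matches whitespace characters (spaces, tabs, etc.).
Text: 'fed cat bin bat fed'
This text has 5 words separated by spaces.
Number of spaces = number of words - 1 = 5 - 1 = 4

4


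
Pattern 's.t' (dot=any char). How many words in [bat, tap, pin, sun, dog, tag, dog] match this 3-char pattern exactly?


Pattern 's.t' means: starts with 's', any single char, ends with 't'.
Checking each word (must be exactly 3 chars):
  'bat' (len=3): no
  'tap' (len=3): no
  'pin' (len=3): no
  'sun' (len=3): no
  'dog' (len=3): no
  'tag' (len=3): no
  'dog' (len=3): no
Matching words: []
Total: 0

0


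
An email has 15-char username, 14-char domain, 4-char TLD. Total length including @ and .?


An email address has format: username@domain.tld
Username length: 15
'@' character: 1
Domain length: 14
'.' character: 1
TLD length: 4
Total = 15 + 1 + 14 + 1 + 4 = 35

35


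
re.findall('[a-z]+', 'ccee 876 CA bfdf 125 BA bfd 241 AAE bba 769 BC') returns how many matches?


Pattern '[a-z]+' finds one or more lowercase letters.
Text: 'ccee 876 CA bfdf 125 BA bfd 241 AAE bba 769 BC'
Scanning for matches:
  Match 1: 'ccee'
  Match 2: 'bfdf'
  Match 3: 'bfd'
  Match 4: 'bba'
Total matches: 4

4


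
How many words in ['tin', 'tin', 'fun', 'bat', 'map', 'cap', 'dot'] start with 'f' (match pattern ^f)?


Pattern ^f anchors to start of word. Check which words begin with 'f':
  'tin' -> no
  'tin' -> no
  'fun' -> MATCH (starts with 'f')
  'bat' -> no
  'map' -> no
  'cap' -> no
  'dot' -> no
Matching words: ['fun']
Count: 1

1


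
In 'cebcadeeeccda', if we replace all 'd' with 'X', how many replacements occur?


re.sub('d', 'X', text) replaces every occurrence of 'd' with 'X'.
Text: 'cebcadeeeccda'
Scanning for 'd':
  pos 5: 'd' -> replacement #1
  pos 11: 'd' -> replacement #2
Total replacements: 2

2


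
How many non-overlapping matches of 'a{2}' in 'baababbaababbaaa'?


Pattern 'a{2}' matches exactly 2 consecutive a's (greedy, non-overlapping).
String: 'baababbaababbaaa'
Scanning for runs of a's:
  Run at pos 1: 'aa' (length 2) -> 1 match(es)
  Run at pos 4: 'a' (length 1) -> 0 match(es)
  Run at pos 7: 'aa' (length 2) -> 1 match(es)
  Run at pos 10: 'a' (length 1) -> 0 match(es)
  Run at pos 13: 'aaa' (length 3) -> 1 match(es)
Matches found: ['aa', 'aa', 'aa']
Total: 3

3


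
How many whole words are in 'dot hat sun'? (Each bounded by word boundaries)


Word boundaries (\b) mark the start/end of each word.
Text: 'dot hat sun'
Splitting by whitespace:
  Word 1: 'dot'
  Word 2: 'hat'
  Word 3: 'sun'
Total whole words: 3

3


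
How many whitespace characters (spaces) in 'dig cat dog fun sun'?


\s matches whitespace characters (spaces, tabs, etc.).
Text: 'dig cat dog fun sun'
This text has 5 words separated by spaces.
Number of spaces = number of words - 1 = 5 - 1 = 4

4


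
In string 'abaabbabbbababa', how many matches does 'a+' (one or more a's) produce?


Pattern 'a+' matches one or more consecutive a's.
String: 'abaabbabbbababa'
Scanning for runs of a:
  Match 1: 'a' (length 1)
  Match 2: 'aa' (length 2)
  Match 3: 'a' (length 1)
  Match 4: 'a' (length 1)
  Match 5: 'a' (length 1)
  Match 6: 'a' (length 1)
Total matches: 6

6


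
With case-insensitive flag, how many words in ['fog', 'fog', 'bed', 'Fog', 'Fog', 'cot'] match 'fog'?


Case-insensitive matching: compare each word's lowercase form to 'fog'.
  'fog' -> lower='fog' -> MATCH
  'fog' -> lower='fog' -> MATCH
  'bed' -> lower='bed' -> no
  'Fog' -> lower='fog' -> MATCH
  'Fog' -> lower='fog' -> MATCH
  'cot' -> lower='cot' -> no
Matches: ['fog', 'fog', 'Fog', 'Fog']
Count: 4

4


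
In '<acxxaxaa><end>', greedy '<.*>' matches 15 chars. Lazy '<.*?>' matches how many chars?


Greedy '<.*>' tries to match as MUCH as possible.
Lazy '<.*?>' tries to match as LITTLE as possible.

String: '<acxxaxaa><end>'
Greedy '<.*>' starts at first '<' and extends to the LAST '>': '<acxxaxaa><end>' (15 chars)
Lazy '<.*?>' starts at first '<' and stops at the FIRST '>': '<acxxaxaa>' (10 chars)

10


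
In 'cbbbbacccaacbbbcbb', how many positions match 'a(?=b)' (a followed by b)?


Lookahead 'a(?=b)' matches 'a' only when followed by 'b'.
String: 'cbbbbacccaacbbbcbb'
Checking each position where char is 'a':
  pos 5: 'a' -> no (next='c')
  pos 9: 'a' -> no (next='a')
  pos 10: 'a' -> no (next='c')
Matching positions: []
Count: 0

0


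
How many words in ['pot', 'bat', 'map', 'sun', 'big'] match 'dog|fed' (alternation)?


Alternation 'dog|fed' matches either 'dog' or 'fed'.
Checking each word:
  'pot' -> no
  'bat' -> no
  'map' -> no
  'sun' -> no
  'big' -> no
Matches: []
Count: 0

0


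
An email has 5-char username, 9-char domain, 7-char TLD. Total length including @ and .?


An email address has format: username@domain.tld
Username length: 5
'@' character: 1
Domain length: 9
'.' character: 1
TLD length: 7
Total = 5 + 1 + 9 + 1 + 7 = 23

23


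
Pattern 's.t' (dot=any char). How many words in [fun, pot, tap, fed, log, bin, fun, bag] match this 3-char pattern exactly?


Pattern 's.t' means: starts with 's', any single char, ends with 't'.
Checking each word (must be exactly 3 chars):
  'fun' (len=3): no
  'pot' (len=3): no
  'tap' (len=3): no
  'fed' (len=3): no
  'log' (len=3): no
  'bin' (len=3): no
  'fun' (len=3): no
  'bag' (len=3): no
Matching words: []
Total: 0

0


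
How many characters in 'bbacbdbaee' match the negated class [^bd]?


Negated class [^bd] matches any char NOT in {b, d}
Scanning 'bbacbdbaee':
  pos 0: 'b' -> no (excluded)
  pos 1: 'b' -> no (excluded)
  pos 2: 'a' -> MATCH
  pos 3: 'c' -> MATCH
  pos 4: 'b' -> no (excluded)
  pos 5: 'd' -> no (excluded)
  pos 6: 'b' -> no (excluded)
  pos 7: 'a' -> MATCH
  pos 8: 'e' -> MATCH
  pos 9: 'e' -> MATCH
Total matches: 5

5


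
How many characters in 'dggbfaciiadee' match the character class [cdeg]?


Character class [cdeg] matches any of: {c, d, e, g}
Scanning string 'dggbfaciiadee' character by character:
  pos 0: 'd' -> MATCH
  pos 1: 'g' -> MATCH
  pos 2: 'g' -> MATCH
  pos 3: 'b' -> no
  pos 4: 'f' -> no
  pos 5: 'a' -> no
  pos 6: 'c' -> MATCH
  pos 7: 'i' -> no
  pos 8: 'i' -> no
  pos 9: 'a' -> no
  pos 10: 'd' -> MATCH
  pos 11: 'e' -> MATCH
  pos 12: 'e' -> MATCH
Total matches: 7

7


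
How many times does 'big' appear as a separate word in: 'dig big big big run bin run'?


Scanning each word for exact match 'big':
  Word 1: 'dig' -> no
  Word 2: 'big' -> MATCH
  Word 3: 'big' -> MATCH
  Word 4: 'big' -> MATCH
  Word 5: 'run' -> no
  Word 6: 'bin' -> no
  Word 7: 'run' -> no
Total matches: 3

3


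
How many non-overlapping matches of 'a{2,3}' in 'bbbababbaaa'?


Pattern 'a{2,3}' matches between 2 and 3 consecutive a's (greedy).
String: 'bbbababbaaa'
Finding runs of a's and applying greedy matching:
  Run at pos 3: 'a' (length 1)
  Run at pos 5: 'a' (length 1)
  Run at pos 8: 'aaa' (length 3)
Matches: ['aaa']
Count: 1

1


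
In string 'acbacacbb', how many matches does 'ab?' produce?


Pattern 'ab?' matches 'a' optionally followed by 'b'.
String: 'acbacacbb'
Scanning left to right for 'a' then checking next char:
  Match 1: 'a' (a not followed by b)
  Match 2: 'a' (a not followed by b)
  Match 3: 'a' (a not followed by b)
Total matches: 3

3


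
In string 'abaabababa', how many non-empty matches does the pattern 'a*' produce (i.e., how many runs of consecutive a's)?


Pattern 'a*' matches zero or more a's. We want non-empty runs of consecutive a's.
String: 'abaabababa'
Walking through the string to find runs of a's:
  Run 1: positions 0-0 -> 'a'
  Run 2: positions 2-3 -> 'aa'
  Run 3: positions 5-5 -> 'a'
  Run 4: positions 7-7 -> 'a'
  Run 5: positions 9-9 -> 'a'
Non-empty runs found: ['a', 'aa', 'a', 'a', 'a']
Count: 5

5


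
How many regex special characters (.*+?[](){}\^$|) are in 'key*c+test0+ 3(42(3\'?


Regex special characters are: . * + ? [ ] ( ) { } \ ^ $ |
Scanning 'key*c+test0+ 3(42(3\':
  pos 3: '*' -> SPECIAL
  pos 5: '+' -> SPECIAL
  pos 11: '+' -> SPECIAL
  pos 14: '(' -> SPECIAL
  pos 17: '(' -> SPECIAL
  pos 19: '\' -> SPECIAL
Special chars found: ['*', '+', '+', '(', '(', '\\']
Total: 6

6


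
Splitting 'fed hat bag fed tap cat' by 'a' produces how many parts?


Splitting by 'a' breaks the string at each occurrence of the separator.
Text: 'fed hat bag fed tap cat'
Parts after split:
  Part 1: 'fed h'
  Part 2: 't b'
  Part 3: 'g fed t'
  Part 4: 'p c'
  Part 5: 't'
Total parts: 5

5


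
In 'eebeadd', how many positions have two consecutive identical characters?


Looking for consecutive identical characters in 'eebeadd':
  pos 0-1: 'e' vs 'e' -> MATCH ('ee')
  pos 1-2: 'e' vs 'b' -> different
  pos 2-3: 'b' vs 'e' -> different
  pos 3-4: 'e' vs 'a' -> different
  pos 4-5: 'a' vs 'd' -> different
  pos 5-6: 'd' vs 'd' -> MATCH ('dd')
Consecutive identical pairs: ['ee', 'dd']
Count: 2

2


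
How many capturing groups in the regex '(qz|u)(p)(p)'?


To count capturing groups, count each '(' that starts a group.
Pattern: '(qz|u)(p)(p)'
Walking through the pattern:
  Position 0: '(' -> group #1
  Position 6: '(' -> group #2
  Position 9: '(' -> group #3
Total capturing groups: 3

3


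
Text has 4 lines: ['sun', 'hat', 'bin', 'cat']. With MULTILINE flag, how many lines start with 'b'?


With MULTILINE flag, ^ matches the start of each line.
Lines: ['sun', 'hat', 'bin', 'cat']
Checking which lines start with 'b':
  Line 1: 'sun' -> no
  Line 2: 'hat' -> no
  Line 3: 'bin' -> MATCH
  Line 4: 'cat' -> no
Matching lines: ['bin']
Count: 1

1


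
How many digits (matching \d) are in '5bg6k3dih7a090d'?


\d matches any digit 0-9.
Scanning '5bg6k3dih7a090d':
  pos 0: '5' -> DIGIT
  pos 3: '6' -> DIGIT
  pos 5: '3' -> DIGIT
  pos 9: '7' -> DIGIT
  pos 11: '0' -> DIGIT
  pos 12: '9' -> DIGIT
  pos 13: '0' -> DIGIT
Digits found: ['5', '6', '3', '7', '0', '9', '0']
Total: 7

7


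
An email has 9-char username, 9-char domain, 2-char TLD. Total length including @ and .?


An email address has format: username@domain.tld
Username length: 9
'@' character: 1
Domain length: 9
'.' character: 1
TLD length: 2
Total = 9 + 1 + 9 + 1 + 2 = 22

22


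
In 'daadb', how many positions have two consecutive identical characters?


Looking for consecutive identical characters in 'daadb':
  pos 0-1: 'd' vs 'a' -> different
  pos 1-2: 'a' vs 'a' -> MATCH ('aa')
  pos 2-3: 'a' vs 'd' -> different
  pos 3-4: 'd' vs 'b' -> different
Consecutive identical pairs: ['aa']
Count: 1

1


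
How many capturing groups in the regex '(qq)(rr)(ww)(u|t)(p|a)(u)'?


To count capturing groups, count each '(' that starts a group.
Pattern: '(qq)(rr)(ww)(u|t)(p|a)(u)'
Walking through the pattern:
  Position 0: '(' -> group #1
  Position 4: '(' -> group #2
  Position 8: '(' -> group #3
  Position 12: '(' -> group #4
  Position 17: '(' -> group #5
  Position 22: '(' -> group #6
Total capturing groups: 6

6


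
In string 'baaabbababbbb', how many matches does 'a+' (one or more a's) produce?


Pattern 'a+' matches one or more consecutive a's.
String: 'baaabbababbbb'
Scanning for runs of a:
  Match 1: 'aaa' (length 3)
  Match 2: 'a' (length 1)
  Match 3: 'a' (length 1)
Total matches: 3

3


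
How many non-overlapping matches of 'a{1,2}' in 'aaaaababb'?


Pattern 'a{1,2}' matches between 1 and 2 consecutive a's (greedy).
String: 'aaaaababb'
Finding runs of a's and applying greedy matching:
  Run at pos 0: 'aaaaa' (length 5)
  Run at pos 6: 'a' (length 1)
Matches: ['aa', 'aa', 'a', 'a']
Count: 4

4


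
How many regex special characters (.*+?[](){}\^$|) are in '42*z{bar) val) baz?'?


Regex special characters are: . * + ? [ ] ( ) { } \ ^ $ |
Scanning '42*z{bar) val) baz?':
  pos 2: '*' -> SPECIAL
  pos 4: '{' -> SPECIAL
  pos 8: ')' -> SPECIAL
  pos 13: ')' -> SPECIAL
  pos 18: '?' -> SPECIAL
Special chars found: ['*', '{', ')', ')', '?']
Total: 5

5


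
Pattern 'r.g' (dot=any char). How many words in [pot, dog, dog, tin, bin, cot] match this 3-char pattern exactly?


Pattern 'r.g' means: starts with 'r', any single char, ends with 'g'.
Checking each word (must be exactly 3 chars):
  'pot' (len=3): no
  'dog' (len=3): no
  'dog' (len=3): no
  'tin' (len=3): no
  'bin' (len=3): no
  'cot' (len=3): no
Matching words: []
Total: 0

0


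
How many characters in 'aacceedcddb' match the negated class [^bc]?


Negated class [^bc] matches any char NOT in {b, c}
Scanning 'aacceedcddb':
  pos 0: 'a' -> MATCH
  pos 1: 'a' -> MATCH
  pos 2: 'c' -> no (excluded)
  pos 3: 'c' -> no (excluded)
  pos 4: 'e' -> MATCH
  pos 5: 'e' -> MATCH
  pos 6: 'd' -> MATCH
  pos 7: 'c' -> no (excluded)
  pos 8: 'd' -> MATCH
  pos 9: 'd' -> MATCH
  pos 10: 'b' -> no (excluded)
Total matches: 7

7


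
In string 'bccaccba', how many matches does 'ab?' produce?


Pattern 'ab?' matches 'a' optionally followed by 'b'.
String: 'bccaccba'
Scanning left to right for 'a' then checking next char:
  Match 1: 'a' (a not followed by b)
  Match 2: 'a' (a not followed by b)
Total matches: 2

2


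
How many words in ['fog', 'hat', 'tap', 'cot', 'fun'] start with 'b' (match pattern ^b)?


Pattern ^b anchors to start of word. Check which words begin with 'b':
  'fog' -> no
  'hat' -> no
  'tap' -> no
  'cot' -> no
  'fun' -> no
Matching words: []
Count: 0

0


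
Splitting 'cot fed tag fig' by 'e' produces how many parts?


Splitting by 'e' breaks the string at each occurrence of the separator.
Text: 'cot fed tag fig'
Parts after split:
  Part 1: 'cot f'
  Part 2: 'd tag fig'
Total parts: 2

2


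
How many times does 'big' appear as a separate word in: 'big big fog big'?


Scanning each word for exact match 'big':
  Word 1: 'big' -> MATCH
  Word 2: 'big' -> MATCH
  Word 3: 'fog' -> no
  Word 4: 'big' -> MATCH
Total matches: 3

3


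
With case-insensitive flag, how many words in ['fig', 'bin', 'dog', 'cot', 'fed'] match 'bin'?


Case-insensitive matching: compare each word's lowercase form to 'bin'.
  'fig' -> lower='fig' -> no
  'bin' -> lower='bin' -> MATCH
  'dog' -> lower='dog' -> no
  'cot' -> lower='cot' -> no
  'fed' -> lower='fed' -> no
Matches: ['bin']
Count: 1

1


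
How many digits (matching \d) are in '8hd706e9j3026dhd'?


\d matches any digit 0-9.
Scanning '8hd706e9j3026dhd':
  pos 0: '8' -> DIGIT
  pos 3: '7' -> DIGIT
  pos 4: '0' -> DIGIT
  pos 5: '6' -> DIGIT
  pos 7: '9' -> DIGIT
  pos 9: '3' -> DIGIT
  pos 10: '0' -> DIGIT
  pos 11: '2' -> DIGIT
  pos 12: '6' -> DIGIT
Digits found: ['8', '7', '0', '6', '9', '3', '0', '2', '6']
Total: 9

9


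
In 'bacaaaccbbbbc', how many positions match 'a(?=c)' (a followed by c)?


Lookahead 'a(?=c)' matches 'a' only when followed by 'c'.
String: 'bacaaaccbbbbc'
Checking each position where char is 'a':
  pos 1: 'a' -> MATCH (next='c')
  pos 3: 'a' -> no (next='a')
  pos 4: 'a' -> no (next='a')
  pos 5: 'a' -> MATCH (next='c')
Matching positions: [1, 5]
Count: 2

2


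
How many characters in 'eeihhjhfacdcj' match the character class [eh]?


Character class [eh] matches any of: {e, h}
Scanning string 'eeihhjhfacdcj' character by character:
  pos 0: 'e' -> MATCH
  pos 1: 'e' -> MATCH
  pos 2: 'i' -> no
  pos 3: 'h' -> MATCH
  pos 4: 'h' -> MATCH
  pos 5: 'j' -> no
  pos 6: 'h' -> MATCH
  pos 7: 'f' -> no
  pos 8: 'a' -> no
  pos 9: 'c' -> no
  pos 10: 'd' -> no
  pos 11: 'c' -> no
  pos 12: 'j' -> no
Total matches: 5

5


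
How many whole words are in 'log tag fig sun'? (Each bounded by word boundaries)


Word boundaries (\b) mark the start/end of each word.
Text: 'log tag fig sun'
Splitting by whitespace:
  Word 1: 'log'
  Word 2: 'tag'
  Word 3: 'fig'
  Word 4: 'sun'
Total whole words: 4

4


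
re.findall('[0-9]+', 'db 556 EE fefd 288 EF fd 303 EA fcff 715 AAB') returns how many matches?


Pattern '[0-9]+' finds one or more digits.
Text: 'db 556 EE fefd 288 EF fd 303 EA fcff 715 AAB'
Scanning for matches:
  Match 1: '556'
  Match 2: '288'
  Match 3: '303'
  Match 4: '715'
Total matches: 4

4


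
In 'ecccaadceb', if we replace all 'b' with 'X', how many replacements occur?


re.sub('b', 'X', text) replaces every occurrence of 'b' with 'X'.
Text: 'ecccaadceb'
Scanning for 'b':
  pos 9: 'b' -> replacement #1
Total replacements: 1

1


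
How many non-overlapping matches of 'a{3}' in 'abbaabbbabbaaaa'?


Pattern 'a{3}' matches exactly 3 consecutive a's (greedy, non-overlapping).
String: 'abbaabbbabbaaaa'
Scanning for runs of a's:
  Run at pos 0: 'a' (length 1) -> 0 match(es)
  Run at pos 3: 'aa' (length 2) -> 0 match(es)
  Run at pos 8: 'a' (length 1) -> 0 match(es)
  Run at pos 11: 'aaaa' (length 4) -> 1 match(es)
Matches found: ['aaa']
Total: 1

1


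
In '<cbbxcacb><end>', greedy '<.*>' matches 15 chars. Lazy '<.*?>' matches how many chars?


Greedy '<.*>' tries to match as MUCH as possible.
Lazy '<.*?>' tries to match as LITTLE as possible.

String: '<cbbxcacb><end>'
Greedy '<.*>' starts at first '<' and extends to the LAST '>': '<cbbxcacb><end>' (15 chars)
Lazy '<.*?>' starts at first '<' and stops at the FIRST '>': '<cbbxcacb>' (10 chars)

10


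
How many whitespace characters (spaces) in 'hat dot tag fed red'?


\s matches whitespace characters (spaces, tabs, etc.).
Text: 'hat dot tag fed red'
This text has 5 words separated by spaces.
Number of spaces = number of words - 1 = 5 - 1 = 4

4


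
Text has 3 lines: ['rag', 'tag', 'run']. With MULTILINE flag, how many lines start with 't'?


With MULTILINE flag, ^ matches the start of each line.
Lines: ['rag', 'tag', 'run']
Checking which lines start with 't':
  Line 1: 'rag' -> no
  Line 2: 'tag' -> MATCH
  Line 3: 'run' -> no
Matching lines: ['tag']
Count: 1

1


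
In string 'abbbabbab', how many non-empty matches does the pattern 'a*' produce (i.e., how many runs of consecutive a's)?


Pattern 'a*' matches zero or more a's. We want non-empty runs of consecutive a's.
String: 'abbbabbab'
Walking through the string to find runs of a's:
  Run 1: positions 0-0 -> 'a'
  Run 2: positions 4-4 -> 'a'
  Run 3: positions 7-7 -> 'a'
Non-empty runs found: ['a', 'a', 'a']
Count: 3

3


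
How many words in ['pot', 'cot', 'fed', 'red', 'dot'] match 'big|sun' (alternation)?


Alternation 'big|sun' matches either 'big' or 'sun'.
Checking each word:
  'pot' -> no
  'cot' -> no
  'fed' -> no
  'red' -> no
  'dot' -> no
Matches: []
Count: 0

0


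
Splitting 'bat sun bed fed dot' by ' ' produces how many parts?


Splitting by ' ' breaks the string at each occurrence of the separator.
Text: 'bat sun bed fed dot'
Parts after split:
  Part 1: 'bat'
  Part 2: 'sun'
  Part 3: 'bed'
  Part 4: 'fed'
  Part 5: 'dot'
Total parts: 5

5


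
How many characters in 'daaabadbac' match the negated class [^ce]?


Negated class [^ce] matches any char NOT in {c, e}
Scanning 'daaabadbac':
  pos 0: 'd' -> MATCH
  pos 1: 'a' -> MATCH
  pos 2: 'a' -> MATCH
  pos 3: 'a' -> MATCH
  pos 4: 'b' -> MATCH
  pos 5: 'a' -> MATCH
  pos 6: 'd' -> MATCH
  pos 7: 'b' -> MATCH
  pos 8: 'a' -> MATCH
  pos 9: 'c' -> no (excluded)
Total matches: 9

9


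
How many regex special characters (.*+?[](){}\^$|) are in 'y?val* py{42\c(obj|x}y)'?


Regex special characters are: . * + ? [ ] ( ) { } \ ^ $ |
Scanning 'y?val* py{42\c(obj|x}y)':
  pos 1: '?' -> SPECIAL
  pos 5: '*' -> SPECIAL
  pos 9: '{' -> SPECIAL
  pos 12: '\' -> SPECIAL
  pos 14: '(' -> SPECIAL
  pos 18: '|' -> SPECIAL
  pos 20: '}' -> SPECIAL
  pos 22: ')' -> SPECIAL
Special chars found: ['?', '*', '{', '\\', '(', '|', '}', ')']
Total: 8

8


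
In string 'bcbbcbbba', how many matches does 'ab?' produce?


Pattern 'ab?' matches 'a' optionally followed by 'b'.
String: 'bcbbcbbba'
Scanning left to right for 'a' then checking next char:
  Match 1: 'a' (a not followed by b)
Total matches: 1

1


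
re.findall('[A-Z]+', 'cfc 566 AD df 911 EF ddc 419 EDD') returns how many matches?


Pattern '[A-Z]+' finds one or more uppercase letters.
Text: 'cfc 566 AD df 911 EF ddc 419 EDD'
Scanning for matches:
  Match 1: 'AD'
  Match 2: 'EF'
  Match 3: 'EDD'
Total matches: 3

3


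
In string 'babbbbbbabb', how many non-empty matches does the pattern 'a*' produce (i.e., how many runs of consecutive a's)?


Pattern 'a*' matches zero or more a's. We want non-empty runs of consecutive a's.
String: 'babbbbbbabb'
Walking through the string to find runs of a's:
  Run 1: positions 1-1 -> 'a'
  Run 2: positions 8-8 -> 'a'
Non-empty runs found: ['a', 'a']
Count: 2

2


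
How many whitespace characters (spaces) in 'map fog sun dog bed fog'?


\s matches whitespace characters (spaces, tabs, etc.).
Text: 'map fog sun dog bed fog'
This text has 6 words separated by spaces.
Number of spaces = number of words - 1 = 6 - 1 = 5

5


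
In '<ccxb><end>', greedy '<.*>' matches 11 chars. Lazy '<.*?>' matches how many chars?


Greedy '<.*>' tries to match as MUCH as possible.
Lazy '<.*?>' tries to match as LITTLE as possible.

String: '<ccxb><end>'
Greedy '<.*>' starts at first '<' and extends to the LAST '>': '<ccxb><end>' (11 chars)
Lazy '<.*?>' starts at first '<' and stops at the FIRST '>': '<ccxb>' (6 chars)

6


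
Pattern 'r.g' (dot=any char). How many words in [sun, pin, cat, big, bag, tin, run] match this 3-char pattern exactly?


Pattern 'r.g' means: starts with 'r', any single char, ends with 'g'.
Checking each word (must be exactly 3 chars):
  'sun' (len=3): no
  'pin' (len=3): no
  'cat' (len=3): no
  'big' (len=3): no
  'bag' (len=3): no
  'tin' (len=3): no
  'run' (len=3): no
Matching words: []
Total: 0

0


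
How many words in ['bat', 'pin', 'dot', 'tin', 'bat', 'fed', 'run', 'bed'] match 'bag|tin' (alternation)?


Alternation 'bag|tin' matches either 'bag' or 'tin'.
Checking each word:
  'bat' -> no
  'pin' -> no
  'dot' -> no
  'tin' -> MATCH
  'bat' -> no
  'fed' -> no
  'run' -> no
  'bed' -> no
Matches: ['tin']
Count: 1

1


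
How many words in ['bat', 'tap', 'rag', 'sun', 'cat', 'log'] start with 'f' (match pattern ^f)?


Pattern ^f anchors to start of word. Check which words begin with 'f':
  'bat' -> no
  'tap' -> no
  'rag' -> no
  'sun' -> no
  'cat' -> no
  'log' -> no
Matching words: []
Count: 0

0


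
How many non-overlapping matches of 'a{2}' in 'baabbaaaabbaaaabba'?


Pattern 'a{2}' matches exactly 2 consecutive a's (greedy, non-overlapping).
String: 'baabbaaaabbaaaabba'
Scanning for runs of a's:
  Run at pos 1: 'aa' (length 2) -> 1 match(es)
  Run at pos 5: 'aaaa' (length 4) -> 2 match(es)
  Run at pos 11: 'aaaa' (length 4) -> 2 match(es)
  Run at pos 17: 'a' (length 1) -> 0 match(es)
Matches found: ['aa', 'aa', 'aa', 'aa', 'aa']
Total: 5

5


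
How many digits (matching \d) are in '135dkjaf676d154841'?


\d matches any digit 0-9.
Scanning '135dkjaf676d154841':
  pos 0: '1' -> DIGIT
  pos 1: '3' -> DIGIT
  pos 2: '5' -> DIGIT
  pos 8: '6' -> DIGIT
  pos 9: '7' -> DIGIT
  pos 10: '6' -> DIGIT
  pos 12: '1' -> DIGIT
  pos 13: '5' -> DIGIT
  pos 14: '4' -> DIGIT
  pos 15: '8' -> DIGIT
  pos 16: '4' -> DIGIT
  pos 17: '1' -> DIGIT
Digits found: ['1', '3', '5', '6', '7', '6', '1', '5', '4', '8', '4', '1']
Total: 12

12


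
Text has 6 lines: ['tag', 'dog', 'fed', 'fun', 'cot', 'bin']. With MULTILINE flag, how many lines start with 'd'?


With MULTILINE flag, ^ matches the start of each line.
Lines: ['tag', 'dog', 'fed', 'fun', 'cot', 'bin']
Checking which lines start with 'd':
  Line 1: 'tag' -> no
  Line 2: 'dog' -> MATCH
  Line 3: 'fed' -> no
  Line 4: 'fun' -> no
  Line 5: 'cot' -> no
  Line 6: 'bin' -> no
Matching lines: ['dog']
Count: 1

1


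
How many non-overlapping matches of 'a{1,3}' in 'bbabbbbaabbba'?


Pattern 'a{1,3}' matches between 1 and 3 consecutive a's (greedy).
String: 'bbabbbbaabbba'
Finding runs of a's and applying greedy matching:
  Run at pos 2: 'a' (length 1)
  Run at pos 7: 'aa' (length 2)
  Run at pos 12: 'a' (length 1)
Matches: ['a', 'aa', 'a']
Count: 3

3


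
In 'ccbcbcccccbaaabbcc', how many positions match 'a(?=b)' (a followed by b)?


Lookahead 'a(?=b)' matches 'a' only when followed by 'b'.
String: 'ccbcbcccccbaaabbcc'
Checking each position where char is 'a':
  pos 11: 'a' -> no (next='a')
  pos 12: 'a' -> no (next='a')
  pos 13: 'a' -> MATCH (next='b')
Matching positions: [13]
Count: 1

1


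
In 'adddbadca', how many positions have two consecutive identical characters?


Looking for consecutive identical characters in 'adddbadca':
  pos 0-1: 'a' vs 'd' -> different
  pos 1-2: 'd' vs 'd' -> MATCH ('dd')
  pos 2-3: 'd' vs 'd' -> MATCH ('dd')
  pos 3-4: 'd' vs 'b' -> different
  pos 4-5: 'b' vs 'a' -> different
  pos 5-6: 'a' vs 'd' -> different
  pos 6-7: 'd' vs 'c' -> different
  pos 7-8: 'c' vs 'a' -> different
Consecutive identical pairs: ['dd', 'dd']
Count: 2

2


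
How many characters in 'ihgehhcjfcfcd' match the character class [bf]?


Character class [bf] matches any of: {b, f}
Scanning string 'ihgehhcjfcfcd' character by character:
  pos 0: 'i' -> no
  pos 1: 'h' -> no
  pos 2: 'g' -> no
  pos 3: 'e' -> no
  pos 4: 'h' -> no
  pos 5: 'h' -> no
  pos 6: 'c' -> no
  pos 7: 'j' -> no
  pos 8: 'f' -> MATCH
  pos 9: 'c' -> no
  pos 10: 'f' -> MATCH
  pos 11: 'c' -> no
  pos 12: 'd' -> no
Total matches: 2

2


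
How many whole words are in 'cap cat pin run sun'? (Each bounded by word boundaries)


Word boundaries (\b) mark the start/end of each word.
Text: 'cap cat pin run sun'
Splitting by whitespace:
  Word 1: 'cap'
  Word 2: 'cat'
  Word 3: 'pin'
  Word 4: 'run'
  Word 5: 'sun'
Total whole words: 5

5


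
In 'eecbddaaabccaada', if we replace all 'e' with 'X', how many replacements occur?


re.sub('e', 'X', text) replaces every occurrence of 'e' with 'X'.
Text: 'eecbddaaabccaada'
Scanning for 'e':
  pos 0: 'e' -> replacement #1
  pos 1: 'e' -> replacement #2
Total replacements: 2

2


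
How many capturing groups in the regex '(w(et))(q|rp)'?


To count capturing groups, count each '(' that starts a group.
Pattern: '(w(et))(q|rp)'
Walking through the pattern:
  Position 0: '(' -> group #1
  Position 2: '(' -> group #2
  Position 7: '(' -> group #3
Total capturing groups: 3

3


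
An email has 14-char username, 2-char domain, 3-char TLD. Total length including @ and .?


An email address has format: username@domain.tld
Username length: 14
'@' character: 1
Domain length: 2
'.' character: 1
TLD length: 3
Total = 14 + 1 + 2 + 1 + 3 = 21

21


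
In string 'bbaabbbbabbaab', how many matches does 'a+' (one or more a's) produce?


Pattern 'a+' matches one or more consecutive a's.
String: 'bbaabbbbabbaab'
Scanning for runs of a:
  Match 1: 'aa' (length 2)
  Match 2: 'a' (length 1)
  Match 3: 'aa' (length 2)
Total matches: 3

3


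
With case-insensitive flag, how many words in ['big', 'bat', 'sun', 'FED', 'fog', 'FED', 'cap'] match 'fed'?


Case-insensitive matching: compare each word's lowercase form to 'fed'.
  'big' -> lower='big' -> no
  'bat' -> lower='bat' -> no
  'sun' -> lower='sun' -> no
  'FED' -> lower='fed' -> MATCH
  'fog' -> lower='fog' -> no
  'FED' -> lower='fed' -> MATCH
  'cap' -> lower='cap' -> no
Matches: ['FED', 'FED']
Count: 2

2


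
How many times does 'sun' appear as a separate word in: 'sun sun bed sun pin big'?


Scanning each word for exact match 'sun':
  Word 1: 'sun' -> MATCH
  Word 2: 'sun' -> MATCH
  Word 3: 'bed' -> no
  Word 4: 'sun' -> MATCH
  Word 5: 'pin' -> no
  Word 6: 'big' -> no
Total matches: 3

3


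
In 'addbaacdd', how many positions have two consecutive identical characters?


Looking for consecutive identical characters in 'addbaacdd':
  pos 0-1: 'a' vs 'd' -> different
  pos 1-2: 'd' vs 'd' -> MATCH ('dd')
  pos 2-3: 'd' vs 'b' -> different
  pos 3-4: 'b' vs 'a' -> different
  pos 4-5: 'a' vs 'a' -> MATCH ('aa')
  pos 5-6: 'a' vs 'c' -> different
  pos 6-7: 'c' vs 'd' -> different
  pos 7-8: 'd' vs 'd' -> MATCH ('dd')
Consecutive identical pairs: ['dd', 'aa', 'dd']
Count: 3

3


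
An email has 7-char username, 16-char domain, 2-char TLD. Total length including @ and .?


An email address has format: username@domain.tld
Username length: 7
'@' character: 1
Domain length: 16
'.' character: 1
TLD length: 2
Total = 7 + 1 + 16 + 1 + 2 = 27

27


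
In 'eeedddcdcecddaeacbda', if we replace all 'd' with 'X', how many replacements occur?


re.sub('d', 'X', text) replaces every occurrence of 'd' with 'X'.
Text: 'eeedddcdcecddaeacbda'
Scanning for 'd':
  pos 3: 'd' -> replacement #1
  pos 4: 'd' -> replacement #2
  pos 5: 'd' -> replacement #3
  pos 7: 'd' -> replacement #4
  pos 11: 'd' -> replacement #5
  pos 12: 'd' -> replacement #6
  pos 18: 'd' -> replacement #7
Total replacements: 7

7


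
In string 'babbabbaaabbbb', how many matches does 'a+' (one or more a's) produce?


Pattern 'a+' matches one or more consecutive a's.
String: 'babbabbaaabbbb'
Scanning for runs of a:
  Match 1: 'a' (length 1)
  Match 2: 'a' (length 1)
  Match 3: 'aaa' (length 3)
Total matches: 3

3


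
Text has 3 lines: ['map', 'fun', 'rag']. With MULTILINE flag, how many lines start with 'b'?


With MULTILINE flag, ^ matches the start of each line.
Lines: ['map', 'fun', 'rag']
Checking which lines start with 'b':
  Line 1: 'map' -> no
  Line 2: 'fun' -> no
  Line 3: 'rag' -> no
Matching lines: []
Count: 0

0


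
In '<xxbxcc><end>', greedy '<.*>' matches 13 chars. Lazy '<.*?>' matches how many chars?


Greedy '<.*>' tries to match as MUCH as possible.
Lazy '<.*?>' tries to match as LITTLE as possible.

String: '<xxbxcc><end>'
Greedy '<.*>' starts at first '<' and extends to the LAST '>': '<xxbxcc><end>' (13 chars)
Lazy '<.*?>' starts at first '<' and stops at the FIRST '>': '<xxbxcc>' (8 chars)

8


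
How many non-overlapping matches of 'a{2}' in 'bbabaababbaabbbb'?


Pattern 'a{2}' matches exactly 2 consecutive a's (greedy, non-overlapping).
String: 'bbabaababbaabbbb'
Scanning for runs of a's:
  Run at pos 2: 'a' (length 1) -> 0 match(es)
  Run at pos 4: 'aa' (length 2) -> 1 match(es)
  Run at pos 7: 'a' (length 1) -> 0 match(es)
  Run at pos 10: 'aa' (length 2) -> 1 match(es)
Matches found: ['aa', 'aa']
Total: 2

2
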